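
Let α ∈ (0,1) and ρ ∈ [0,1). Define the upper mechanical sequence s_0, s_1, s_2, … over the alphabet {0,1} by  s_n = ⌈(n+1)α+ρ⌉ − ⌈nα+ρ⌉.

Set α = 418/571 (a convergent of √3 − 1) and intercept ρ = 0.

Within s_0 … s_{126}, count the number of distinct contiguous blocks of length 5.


6

t_n = ⌈(n·418)/571⌉ for n = 0 … 127:
  n=0…9: ⌈0/571⌉=0 ⌈418/571⌉=1 ⌈836/571⌉=2 ⌈1254/571⌉=3 ⌈1672/571⌉=3 ⌈2090/571⌉=4 ⌈2508/571⌉=5 ⌈2926/571⌉=6 ⌈3344/571⌉=6 ⌈3762/571⌉=7
  n=10…19: ⌈4180/571⌉=8 ⌈4598/571⌉=9 ⌈5016/571⌉=9 ⌈5434/571⌉=10 ⌈5852/571⌉=11 ⌈6270/571⌉=11 ⌈6688/571⌉=12 ⌈7106/571⌉=13 ⌈7524/571⌉=14 ⌈7942/571⌉=14
  n=20…29: ⌈8360/571⌉=15 ⌈8778/571⌉=16 ⌈9196/571⌉=17 ⌈9614/571⌉=17 ⌈10032/571⌉=18 ⌈10450/571⌉=19 ⌈10868/571⌉=20 ⌈11286/571⌉=20 ⌈11704/571⌉=21 ⌈12122/571⌉=22
  n=30…39: ⌈12540/571⌉=22 ⌈12958/571⌉=23 ⌈13376/571⌉=24 ⌈13794/571⌉=25 ⌈14212/571⌉=25 ⌈14630/571⌉=26 ⌈15048/571⌉=27 ⌈15466/571⌉=28 ⌈15884/571⌉=28 ⌈16302/571⌉=29
  n=40…49: ⌈16720/571⌉=30 ⌈17138/571⌉=31 ⌈17556/571⌉=31 ⌈17974/571⌉=32 ⌈18392/571⌉=33 ⌈18810/571⌉=33 ⌈19228/571⌉=34 ⌈19646/571⌉=35 ⌈20064/571⌉=36 ⌈20482/571⌉=36
  n=50…59: ⌈20900/571⌉=37 ⌈21318/571⌉=38 ⌈21736/571⌉=39 ⌈22154/571⌉=39 ⌈22572/571⌉=40 ⌈22990/571⌉=41 ⌈23408/571⌉=41 ⌈23826/571⌉=42 ⌈24244/571⌉=43 ⌈24662/571⌉=44
  n=60…69: ⌈25080/571⌉=44 ⌈25498/571⌉=45 ⌈25916/571⌉=46 ⌈26334/571⌉=47 ⌈26752/571⌉=47 ⌈27170/571⌉=48 ⌈27588/571⌉=49 ⌈28006/571⌉=50 ⌈28424/571⌉=50 ⌈28842/571⌉=51
  n=70…79: ⌈29260/571⌉=52 ⌈29678/571⌉=52 ⌈30096/571⌉=53 ⌈30514/571⌉=54 ⌈30932/571⌉=55 ⌈31350/571⌉=55 ⌈31768/571⌉=56 ⌈32186/571⌉=57 ⌈32604/571⌉=58 ⌈33022/571⌉=58
  n=80…89: ⌈33440/571⌉=59 ⌈33858/571⌉=60 ⌈34276/571⌉=61 ⌈34694/571⌉=61 ⌈35112/571⌉=62 ⌈35530/571⌉=63 ⌈35948/571⌉=63 ⌈36366/571⌉=64 ⌈36784/571⌉=65 ⌈37202/571⌉=66
  n=90…99: ⌈37620/571⌉=66 ⌈38038/571⌉=67 ⌈38456/571⌉=68 ⌈38874/571⌉=69 ⌈39292/571⌉=69 ⌈39710/571⌉=70 ⌈40128/571⌉=71 ⌈40546/571⌉=72 ⌈40964/571⌉=72 ⌈41382/571⌉=73
  n=100…109: ⌈41800/571⌉=74 ⌈42218/571⌉=74 ⌈42636/571⌉=75 ⌈43054/571⌉=76 ⌈43472/571⌉=77 ⌈43890/571⌉=77 ⌈44308/571⌉=78 ⌈44726/571⌉=79 ⌈45144/571⌉=80 ⌈45562/571⌉=80
  n=110…119: ⌈45980/571⌉=81 ⌈46398/571⌉=82 ⌈46816/571⌉=82 ⌈47234/571⌉=83 ⌈47652/571⌉=84 ⌈48070/571⌉=85 ⌈48488/571⌉=85 ⌈48906/571⌉=86 ⌈49324/571⌉=87 ⌈49742/571⌉=88
  n=120…127: ⌈50160/571⌉=88 ⌈50578/571⌉=89 ⌈50996/571⌉=90 ⌈51414/571⌉=91 ⌈51832/571⌉=91 ⌈52250/571⌉=92 ⌈52668/571⌉=93 ⌈53086/571⌉=93
s_n = t_(n+1) − t_n for n = 0 … 126 gives
prefix = 1110111011101101110111011101101110111011101101110111011011101110111011011101110111011011101110111011011101110110111011101110110
slide a length-5 window over [0..4] … [122..126] (123 windows); first occurrence of each distinct factor:
  [  0..  4] 11101
  [  1..  5] 11011
  [  2..  6] 10111
  [  3..  7] 01110
  [ 10.. 14] 10110
  [ 11.. 15] 01101
  (the other 117 windows repeat one of these)
distinct factors: {01101, 01110, 10110, 10111, 11011, 11101}
count = 6  (Sturmian bound for length 5 is 6)


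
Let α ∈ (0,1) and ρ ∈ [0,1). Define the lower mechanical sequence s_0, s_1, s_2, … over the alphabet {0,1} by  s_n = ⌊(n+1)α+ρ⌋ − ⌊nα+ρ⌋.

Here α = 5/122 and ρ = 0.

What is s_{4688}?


0

(n+1)α + ρ = (4689·5) / 122 = 23445/122
nα + ρ     = (4688·5) / 122 = 23440/122
⌊23445/122⌋ = 192,  ⌊23440/122⌋ = 192
s_{4688} = 192 − 192 = 0


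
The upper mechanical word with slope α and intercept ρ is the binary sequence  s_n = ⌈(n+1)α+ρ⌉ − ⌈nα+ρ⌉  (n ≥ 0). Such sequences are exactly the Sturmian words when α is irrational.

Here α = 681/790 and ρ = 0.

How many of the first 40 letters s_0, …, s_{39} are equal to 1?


#1s = Σ_{n=0}^{39} s_n = Σ_{n=0}^{39} (⌈(n+1)α+ρ⌉ − ⌈nα+ρ⌉)
the sum telescopes: every ⌈nα+ρ⌉ with 0 < n < 40 appears once with + and once with −, leaving ⌈40α+ρ⌉ − ⌈0·α+ρ⌉
40α + ρ = (40·681) / 790 = 27240/790
ρ = 0/790
⌈27240/790⌉ = 35,  ⌈0/790⌉ = 0
#1s = 35 − 0 = 35

35


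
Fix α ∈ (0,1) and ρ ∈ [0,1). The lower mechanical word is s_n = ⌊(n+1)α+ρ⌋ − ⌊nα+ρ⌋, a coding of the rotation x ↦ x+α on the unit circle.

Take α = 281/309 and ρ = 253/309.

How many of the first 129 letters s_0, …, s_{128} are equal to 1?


#1s = Σ_{n=0}^{128} s_n = Σ_{n=0}^{128} (⌊(n+1)α+ρ⌋ − ⌊nα+ρ⌋)
the sum telescopes: every ⌊nα+ρ⌋ with 0 < n < 129 appears once with + and once with −, leaving ⌊129α+ρ⌋ − ⌊0·α+ρ⌋
129α + ρ = (129·281 + 253) / 309 = 36502/309
ρ = 253/309
⌊36502/309⌋ = 118,  ⌊253/309⌋ = 0
#1s = 118 − 0 = 118

118


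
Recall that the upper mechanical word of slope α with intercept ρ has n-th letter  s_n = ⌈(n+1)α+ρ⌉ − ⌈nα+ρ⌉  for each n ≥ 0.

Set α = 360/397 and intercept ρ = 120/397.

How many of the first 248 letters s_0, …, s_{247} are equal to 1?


#1s = Σ_{n=0}^{247} s_n = Σ_{n=0}^{247} (⌈(n+1)α+ρ⌉ − ⌈nα+ρ⌉)
the sum telescopes: every ⌈nα+ρ⌉ with 0 < n < 248 appears once with + and once with −, leaving ⌈248α+ρ⌉ − ⌈0·α+ρ⌉
248α + ρ = (248·360 + 120) / 397 = 89400/397
ρ = 120/397
⌈89400/397⌉ = 226,  ⌈120/397⌉ = 1
#1s = 226 − 1 = 225

225


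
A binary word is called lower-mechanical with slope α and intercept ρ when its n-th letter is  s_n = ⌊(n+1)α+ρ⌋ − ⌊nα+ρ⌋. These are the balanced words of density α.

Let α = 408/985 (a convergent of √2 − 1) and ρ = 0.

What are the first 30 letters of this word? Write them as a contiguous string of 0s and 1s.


n=0: ⌊(1·408)/985⌋ − ⌊(0·408)/985⌋ = ⌊408/985⌋ − ⌊0/985⌋ = 0 − 0 = 0
n=1: ⌊(2·408)/985⌋ − ⌊(1·408)/985⌋ = ⌊816/985⌋ − ⌊408/985⌋ = 0 − 0 = 0
n=2: ⌊(3·408)/985⌋ − ⌊(2·408)/985⌋ = ⌊1224/985⌋ − ⌊816/985⌋ = 1 − 0 = 1
n=3: ⌊(4·408)/985⌋ − ⌊(3·408)/985⌋ = ⌊1632/985⌋ − ⌊1224/985⌋ = 1 − 1 = 0
n=4: ⌊(5·408)/985⌋ − ⌊(4·408)/985⌋ = ⌊2040/985⌋ − ⌊1632/985⌋ = 2 − 1 = 1
n=5: ⌊(6·408)/985⌋ − ⌊(5·408)/985⌋ = ⌊2448/985⌋ − ⌊2040/985⌋ = 2 − 2 = 0
n=6: ⌊(7·408)/985⌋ − ⌊(6·408)/985⌋ = ⌊2856/985⌋ − ⌊2448/985⌋ = 2 − 2 = 0
n=7: ⌊(8·408)/985⌋ − ⌊(7·408)/985⌋ = ⌊3264/985⌋ − ⌊2856/985⌋ = 3 − 2 = 1
n=8: ⌊(9·408)/985⌋ − ⌊(8·408)/985⌋ = ⌊3672/985⌋ − ⌊3264/985⌋ = 3 − 3 = 0
n=9: ⌊(10·408)/985⌋ − ⌊(9·408)/985⌋ = ⌊4080/985⌋ − ⌊3672/985⌋ = 4 − 3 = 1
n=10: ⌊(11·408)/985⌋ − ⌊(10·408)/985⌋ = ⌊4488/985⌋ − ⌊4080/985⌋ = 4 − 4 = 0
n=11: ⌊(12·408)/985⌋ − ⌊(11·408)/985⌋ = ⌊4896/985⌋ − ⌊4488/985⌋ = 4 − 4 = 0
n=12: ⌊(13·408)/985⌋ − ⌊(12·408)/985⌋ = ⌊5304/985⌋ − ⌊4896/985⌋ = 5 − 4 = 1
n=13: ⌊(14·408)/985⌋ − ⌊(13·408)/985⌋ = ⌊5712/985⌋ − ⌊5304/985⌋ = 5 − 5 = 0
n=14: ⌊(15·408)/985⌋ − ⌊(14·408)/985⌋ = ⌊6120/985⌋ − ⌊5712/985⌋ = 6 − 5 = 1
n=15: ⌊(16·408)/985⌋ − ⌊(15·408)/985⌋ = ⌊6528/985⌋ − ⌊6120/985⌋ = 6 − 6 = 0
n=16: ⌊(17·408)/985⌋ − ⌊(16·408)/985⌋ = ⌊6936/985⌋ − ⌊6528/985⌋ = 7 − 6 = 1
n=17: ⌊(18·408)/985⌋ − ⌊(17·408)/985⌋ = ⌊7344/985⌋ − ⌊6936/985⌋ = 7 − 7 = 0
n=18: ⌊(19·408)/985⌋ − ⌊(18·408)/985⌋ = ⌊7752/985⌋ − ⌊7344/985⌋ = 7 − 7 = 0
n=19: ⌊(20·408)/985⌋ − ⌊(19·408)/985⌋ = ⌊8160/985⌋ − ⌊7752/985⌋ = 8 − 7 = 1
n=20: ⌊(21·408)/985⌋ − ⌊(20·408)/985⌋ = ⌊8568/985⌋ − ⌊8160/985⌋ = 8 − 8 = 0
n=21: ⌊(22·408)/985⌋ − ⌊(21·408)/985⌋ = ⌊8976/985⌋ − ⌊8568/985⌋ = 9 − 8 = 1
n=22: ⌊(23·408)/985⌋ − ⌊(22·408)/985⌋ = ⌊9384/985⌋ − ⌊8976/985⌋ = 9 − 9 = 0
n=23: ⌊(24·408)/985⌋ − ⌊(23·408)/985⌋ = ⌊9792/985⌋ − ⌊9384/985⌋ = 9 − 9 = 0
n=24: ⌊(25·408)/985⌋ − ⌊(24·408)/985⌋ = ⌊10200/985⌋ − ⌊9792/985⌋ = 10 − 9 = 1
n=25: ⌊(26·408)/985⌋ − ⌊(25·408)/985⌋ = ⌊10608/985⌋ − ⌊10200/985⌋ = 10 − 10 = 0
n=26: ⌊(27·408)/985⌋ − ⌊(26·408)/985⌋ = ⌊11016/985⌋ − ⌊10608/985⌋ = 11 − 10 = 1
n=27: ⌊(28·408)/985⌋ − ⌊(27·408)/985⌋ = ⌊11424/985⌋ − ⌊11016/985⌋ = 11 − 11 = 0
n=28: ⌊(29·408)/985⌋ − ⌊(28·408)/985⌋ = ⌊11832/985⌋ − ⌊11424/985⌋ = 12 − 11 = 1
n=29: ⌊(30·408)/985⌋ − ⌊(29·408)/985⌋ = ⌊12240/985⌋ − ⌊11832/985⌋ = 12 − 12 = 0

001010010100101010010100101010


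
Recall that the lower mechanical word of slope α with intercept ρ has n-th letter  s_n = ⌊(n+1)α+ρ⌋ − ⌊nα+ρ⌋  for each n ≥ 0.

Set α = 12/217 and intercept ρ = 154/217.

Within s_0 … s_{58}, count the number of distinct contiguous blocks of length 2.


t_n = ⌊(n·12+154)/217⌋ for n = 0 … 59:
  n=0…9: ⌊154/217⌋=0 ⌊166/217⌋=0 ⌊178/217⌋=0 ⌊190/217⌋=0 ⌊202/217⌋=0 ⌊214/217⌋=0 ⌊226/217⌋=1 ⌊238/217⌋=1 ⌊250/217⌋=1 ⌊262/217⌋=1
  n=10…19: ⌊274/217⌋=1 ⌊286/217⌋=1 ⌊298/217⌋=1 ⌊310/217⌋=1 ⌊322/217⌋=1 ⌊334/217⌋=1 ⌊346/217⌋=1 ⌊358/217⌋=1 ⌊370/217⌋=1 ⌊382/217⌋=1
  n=20…29: ⌊394/217⌋=1 ⌊406/217⌋=1 ⌊418/217⌋=1 ⌊430/217⌋=1 ⌊442/217⌋=2 ⌊454/217⌋=2 ⌊466/217⌋=2 ⌊478/217⌋=2 ⌊490/217⌋=2 ⌊502/217⌋=2
  n=30…39: ⌊514/217⌋=2 ⌊526/217⌋=2 ⌊538/217⌋=2 ⌊550/217⌋=2 ⌊562/217⌋=2 ⌊574/217⌋=2 ⌊586/217⌋=2 ⌊598/217⌋=2 ⌊610/217⌋=2 ⌊622/217⌋=2
  n=40…49: ⌊634/217⌋=2 ⌊646/217⌋=2 ⌊658/217⌋=3 ⌊670/217⌋=3 ⌊682/217⌋=3 ⌊694/217⌋=3 ⌊706/217⌋=3 ⌊718/217⌋=3 ⌊730/217⌋=3 ⌊742/217⌋=3
  n=50…59: ⌊754/217⌋=3 ⌊766/217⌋=3 ⌊778/217⌋=3 ⌊790/217⌋=3 ⌊802/217⌋=3 ⌊814/217⌋=3 ⌊826/217⌋=3 ⌊838/217⌋=3 ⌊850/217⌋=3 ⌊862/217⌋=3
s_n = t_(n+1) − t_n for n = 0 … 58 gives
prefix = 00000100000000000000000100000000000000000100000000000000000
slide a length-2 window over [0..1] … [57..58] (58 windows); first occurrence of each distinct factor:
  [  0..  1] 00
  [  4..  5] 01
  [  5..  6] 10
  (the other 55 windows repeat one of these)
distinct factors: {00, 01, 10}
count = 3  (Sturmian bound for length 2 is 3)

3


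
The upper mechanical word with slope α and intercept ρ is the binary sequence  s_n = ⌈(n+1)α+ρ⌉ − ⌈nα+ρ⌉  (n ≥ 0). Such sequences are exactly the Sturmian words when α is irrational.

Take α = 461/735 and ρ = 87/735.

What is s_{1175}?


(n+1)α + ρ = (1176·461 + 87) / 735 = 542223/735
nα + ρ     = (1175·461 + 87) / 735 = 541762/735
⌈542223/735⌉ = 738,  ⌈541762/735⌉ = 738
s_{1175} = 738 − 738 = 0

0


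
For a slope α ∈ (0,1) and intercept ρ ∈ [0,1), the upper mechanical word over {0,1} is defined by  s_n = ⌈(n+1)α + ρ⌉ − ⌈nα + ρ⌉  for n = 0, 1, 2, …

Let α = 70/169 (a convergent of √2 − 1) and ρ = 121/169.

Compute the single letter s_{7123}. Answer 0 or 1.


0

(n+1)α + ρ = (7124·70 + 121) / 169 = 498801/169
nα + ρ     = (7123·70 + 121) / 169 = 498731/169
⌈498801/169⌉ = 2952,  ⌈498731/169⌉ = 2952
s_{7123} = 2952 − 2952 = 0


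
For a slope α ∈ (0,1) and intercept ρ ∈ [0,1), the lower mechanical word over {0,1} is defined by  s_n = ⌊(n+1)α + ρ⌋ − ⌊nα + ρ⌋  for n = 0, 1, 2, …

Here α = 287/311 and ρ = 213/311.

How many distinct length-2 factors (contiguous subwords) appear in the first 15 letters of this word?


t_n = ⌊(n·287+213)/311⌋ for n = 0 … 15:
  n=0…9: ⌊213/311⌋=0 ⌊500/311⌋=1 ⌊787/311⌋=2 ⌊1074/311⌋=3 ⌊1361/311⌋=4 ⌊1648/311⌋=5 ⌊1935/311⌋=6 ⌊2222/311⌋=7 ⌊2509/311⌋=8 ⌊2796/311⌋=8
  n=10…15: ⌊3083/311⌋=9 ⌊3370/311⌋=10 ⌊3657/311⌋=11 ⌊3944/311⌋=12 ⌊4231/311⌋=13 ⌊4518/311⌋=14
s_n = t_(n+1) − t_n for n = 0 … 14 gives
prefix = 111111110111111
slide a length-2 window over [0..1] … [13..14] (14 windows); first occurrence of each distinct factor:
  [  0..  1] 11
  [  7..  8] 10
  [  8..  9] 01
  (the other 11 windows repeat one of these)
distinct factors: {01, 10, 11}
count = 3  (Sturmian bound for length 2 is 3)

3


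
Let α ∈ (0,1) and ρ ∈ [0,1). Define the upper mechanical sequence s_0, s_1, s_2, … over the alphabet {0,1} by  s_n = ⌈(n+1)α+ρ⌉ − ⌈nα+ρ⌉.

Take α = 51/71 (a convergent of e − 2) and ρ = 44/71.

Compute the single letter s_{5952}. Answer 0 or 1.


(n+1)α + ρ = (5953·51 + 44) / 71 = 303647/71
nα + ρ     = (5952·51 + 44) / 71 = 303596/71
⌈303647/71⌉ = 4277,  ⌈303596/71⌉ = 4276
s_{5952} = 4277 − 4276 = 1

1


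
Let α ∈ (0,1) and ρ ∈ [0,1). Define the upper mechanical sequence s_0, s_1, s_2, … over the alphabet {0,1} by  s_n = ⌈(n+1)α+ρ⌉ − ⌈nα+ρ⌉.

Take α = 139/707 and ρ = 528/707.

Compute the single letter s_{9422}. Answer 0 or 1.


0

(n+1)α + ρ = (9423·139 + 528) / 707 = 1310325/707
nα + ρ     = (9422·139 + 528) / 707 = 1310186/707
⌈1310325/707⌉ = 1854,  ⌈1310186/707⌉ = 1854
s_{9422} = 1854 − 1854 = 0


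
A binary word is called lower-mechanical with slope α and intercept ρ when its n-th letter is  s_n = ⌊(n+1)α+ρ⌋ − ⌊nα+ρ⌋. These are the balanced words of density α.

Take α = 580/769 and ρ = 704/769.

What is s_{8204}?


1

(n+1)α + ρ = (8205·580 + 704) / 769 = 4759604/769
nα + ρ     = (8204·580 + 704) / 769 = 4759024/769
⌊4759604/769⌋ = 6189,  ⌊4759024/769⌋ = 6188
s_{8204} = 6189 − 6188 = 1


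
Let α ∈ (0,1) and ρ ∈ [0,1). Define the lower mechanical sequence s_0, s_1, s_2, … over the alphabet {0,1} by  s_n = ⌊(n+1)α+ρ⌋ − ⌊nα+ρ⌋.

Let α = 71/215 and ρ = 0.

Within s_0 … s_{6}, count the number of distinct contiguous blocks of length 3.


t_n = ⌊(n·71)/215⌋ for n = 0 … 7:
  n=0…7: ⌊0/215⌋=0 ⌊71/215⌋=0 ⌊142/215⌋=0 ⌊213/215⌋=0 ⌊284/215⌋=1 ⌊355/215⌋=1 ⌊426/215⌋=1 ⌊497/215⌋=2
s_n = t_(n+1) − t_n for n = 0 … 6 gives
prefix = 0001001
slide a length-3 window over [0..2] … [4..6] (5 windows); first occurrence of each distinct factor:
  [  0..  2] 000
  [  1..  3] 001
  [  2..  4] 010
  [  3..  5] 100
  (the other 1 window repeats one of these)
distinct factors: {000, 001, 010, 100}
count = 4  (Sturmian bound for length 3 is 4)

4


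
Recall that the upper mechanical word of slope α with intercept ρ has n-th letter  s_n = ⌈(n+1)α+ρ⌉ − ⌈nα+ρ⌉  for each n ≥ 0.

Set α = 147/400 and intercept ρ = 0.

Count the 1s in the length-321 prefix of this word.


#1s = Σ_{n=0}^{320} s_n = Σ_{n=0}^{320} (⌈(n+1)α+ρ⌉ − ⌈nα+ρ⌉)
the sum telescopes: every ⌈nα+ρ⌉ with 0 < n < 321 appears once with + and once with −, leaving ⌈321α+ρ⌉ − ⌈0·α+ρ⌉
321α + ρ = (321·147) / 400 = 47187/400
ρ = 0/400
⌈47187/400⌉ = 118,  ⌈0/400⌉ = 0
#1s = 118 − 0 = 118

118


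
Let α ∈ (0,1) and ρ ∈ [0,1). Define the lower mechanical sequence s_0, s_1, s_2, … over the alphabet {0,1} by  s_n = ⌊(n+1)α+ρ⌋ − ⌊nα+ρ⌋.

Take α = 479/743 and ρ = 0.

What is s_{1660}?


(n+1)α + ρ = (1661·479) / 743 = 795619/743
nα + ρ     = (1660·479) / 743 = 795140/743
⌊795619/743⌋ = 1070,  ⌊795140/743⌋ = 1070
s_{1660} = 1070 − 1070 = 0

0


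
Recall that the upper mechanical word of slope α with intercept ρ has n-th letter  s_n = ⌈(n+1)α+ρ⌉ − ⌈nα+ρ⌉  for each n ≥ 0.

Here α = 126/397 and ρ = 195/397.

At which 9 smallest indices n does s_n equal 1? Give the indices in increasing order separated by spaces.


1 4 7 11 14 17 20 23 26

n=0: ⌈321/397⌉−⌈195/397⌉ = 1−1 = 0
n=1: ⌈447/397⌉−⌈321/397⌉ = 2−1 = 1  ← one
n=2: ⌈573/397⌉−⌈447/397⌉ = 2−2 = 0
n=3: ⌈699/397⌉−⌈573/397⌉ = 2−2 = 0
n=4: ⌈825/397⌉−⌈699/397⌉ = 3−2 = 1  ← one
n=5: ⌈951/397⌉−⌈825/397⌉ = 3−3 = 0
n=6: ⌈1077/397⌉−⌈951/397⌉ = 3−3 = 0
n=7: ⌈1203/397⌉−⌈1077/397⌉ = 4−3 = 1  ← one
n=8: ⌈1329/397⌉−⌈1203/397⌉ = 4−4 = 0
n=9: ⌈1455/397⌉−⌈1329/397⌉ = 4−4 = 0
n=10: ⌈1581/397⌉−⌈1455/397⌉ = 4−4 = 0
n=11: ⌈1707/397⌉−⌈1581/397⌉ = 5−4 = 1  ← one
n=12: ⌈1833/397⌉−⌈1707/397⌉ = 5−5 = 0
n=13: ⌈1959/397⌉−⌈1833/397⌉ = 5−5 = 0
n=14: ⌈2085/397⌉−⌈1959/397⌉ = 6−5 = 1  ← one
n=15: ⌈2211/397⌉−⌈2085/397⌉ = 6−6 = 0
n=16: ⌈2337/397⌉−⌈2211/397⌉ = 6−6 = 0
n=17: ⌈2463/397⌉−⌈2337/397⌉ = 7−6 = 1  ← one
n=18: ⌈2589/397⌉−⌈2463/397⌉ = 7−7 = 0
n=19: ⌈2715/397⌉−⌈2589/397⌉ = 7−7 = 0
n=20: ⌈2841/397⌉−⌈2715/397⌉ = 8−7 = 1  ← one
n=21: ⌈2967/397⌉−⌈2841/397⌉ = 8−8 = 0
n=22: ⌈3093/397⌉−⌈2967/397⌉ = 8−8 = 0
n=23: ⌈3219/397⌉−⌈3093/397⌉ = 9−8 = 1  ← one
n=24: ⌈3345/397⌉−⌈3219/397⌉ = 9−9 = 0
n=25: ⌈3471/397⌉−⌈3345/397⌉ = 9−9 = 0
n=26: ⌈3597/397⌉−⌈3471/397⌉ = 10−9 = 1  ← one
positions of the first 9 ones: 1 4 7 11 14 17 20 23 26


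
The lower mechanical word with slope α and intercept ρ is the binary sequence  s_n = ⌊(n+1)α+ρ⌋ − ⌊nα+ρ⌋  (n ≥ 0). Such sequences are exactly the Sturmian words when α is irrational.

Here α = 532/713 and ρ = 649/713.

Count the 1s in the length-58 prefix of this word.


#1s = Σ_{n=0}^{57} s_n = Σ_{n=0}^{57} (⌊(n+1)α+ρ⌋ − ⌊nα+ρ⌋)
the sum telescopes: every ⌊nα+ρ⌋ with 0 < n < 58 appears once with + and once with −, leaving ⌊58α+ρ⌋ − ⌊0·α+ρ⌋
58α + ρ = (58·532 + 649) / 713 = 31505/713
ρ = 649/713
⌊31505/713⌋ = 44,  ⌊649/713⌋ = 0
#1s = 44 − 0 = 44

44


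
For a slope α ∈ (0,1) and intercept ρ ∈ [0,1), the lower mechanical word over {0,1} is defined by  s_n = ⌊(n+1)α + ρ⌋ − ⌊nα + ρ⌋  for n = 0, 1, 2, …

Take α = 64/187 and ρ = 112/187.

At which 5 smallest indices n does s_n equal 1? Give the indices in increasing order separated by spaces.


n=0: ⌊176/187⌋−⌊112/187⌋ = 0−0 = 0
n=1: ⌊240/187⌋−⌊176/187⌋ = 1−0 = 1  ← one
n=2: ⌊304/187⌋−⌊240/187⌋ = 1−1 = 0
n=3: ⌊368/187⌋−⌊304/187⌋ = 1−1 = 0
n=4: ⌊432/187⌋−⌊368/187⌋ = 2−1 = 1  ← one
n=5: ⌊496/187⌋−⌊432/187⌋ = 2−2 = 0
n=6: ⌊560/187⌋−⌊496/187⌋ = 2−2 = 0
n=7: ⌊624/187⌋−⌊560/187⌋ = 3−2 = 1  ← one
n=8: ⌊688/187⌋−⌊624/187⌋ = 3−3 = 0
n=9: ⌊752/187⌋−⌊688/187⌋ = 4−3 = 1  ← one
n=10: ⌊816/187⌋−⌊752/187⌋ = 4−4 = 0
n=11: ⌊880/187⌋−⌊816/187⌋ = 4−4 = 0
n=12: ⌊944/187⌋−⌊880/187⌋ = 5−4 = 1  ← one
positions of the first 5 ones: 1 4 7 9 12

1 4 7 9 12


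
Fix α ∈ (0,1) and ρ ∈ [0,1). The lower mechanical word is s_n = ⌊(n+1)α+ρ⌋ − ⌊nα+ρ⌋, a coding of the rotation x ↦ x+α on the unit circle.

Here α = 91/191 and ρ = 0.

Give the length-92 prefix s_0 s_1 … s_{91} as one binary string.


00101010101010101010100101010101010101010100101010101010101010100101010101010101010100101010

n=0: ⌊(1·91)/191⌋ − ⌊(0·91)/191⌋ = ⌊91/191⌋ − ⌊0/191⌋ = 0 − 0 = 0
n=1: ⌊(2·91)/191⌋ − ⌊(1·91)/191⌋ = ⌊182/191⌋ − ⌊91/191⌋ = 0 − 0 = 0
n=2: ⌊(3·91)/191⌋ − ⌊(2·91)/191⌋ = ⌊273/191⌋ − ⌊182/191⌋ = 1 − 0 = 1
n=3: ⌊(4·91)/191⌋ − ⌊(3·91)/191⌋ = ⌊364/191⌋ − ⌊273/191⌋ = 1 − 1 = 0
n=4: ⌊(5·91)/191⌋ − ⌊(4·91)/191⌋ = ⌊455/191⌋ − ⌊364/191⌋ = 2 − 1 = 1
n=5: ⌊(6·91)/191⌋ − ⌊(5·91)/191⌋ = ⌊546/191⌋ − ⌊455/191⌋ = 2 − 2 = 0
n=6: ⌊(7·91)/191⌋ − ⌊(6·91)/191⌋ = ⌊637/191⌋ − ⌊546/191⌋ = 3 − 2 = 1
n=7: ⌊(8·91)/191⌋ − ⌊(7·91)/191⌋ = ⌊728/191⌋ − ⌊637/191⌋ = 3 − 3 = 0
n=8: ⌊(9·91)/191⌋ − ⌊(8·91)/191⌋ = ⌊819/191⌋ − ⌊728/191⌋ = 4 − 3 = 1
n=9: ⌊(10·91)/191⌋ − ⌊(9·91)/191⌋ = ⌊910/191⌋ − ⌊819/191⌋ = 4 − 4 = 0
n=10: ⌊(11·91)/191⌋ − ⌊(10·91)/191⌋ = ⌊1001/191⌋ − ⌊910/191⌋ = 5 − 4 = 1
n=11: ⌊(12·91)/191⌋ − ⌊(11·91)/191⌋ = ⌊1092/191⌋ − ⌊1001/191⌋ = 5 − 5 = 0
n=12: ⌊(13·91)/191⌋ − ⌊(12·91)/191⌋ = ⌊1183/191⌋ − ⌊1092/191⌋ = 6 − 5 = 1
n=13: ⌊(14·91)/191⌋ − ⌊(13·91)/191⌋ = ⌊1274/191⌋ − ⌊1183/191⌋ = 6 − 6 = 0
n=14: ⌊(15·91)/191⌋ − ⌊(14·91)/191⌋ = ⌊1365/191⌋ − ⌊1274/191⌋ = 7 − 6 = 1
n=15: ⌊(16·91)/191⌋ − ⌊(15·91)/191⌋ = ⌊1456/191⌋ − ⌊1365/191⌋ = 7 − 7 = 0
n=16: ⌊(17·91)/191⌋ − ⌊(16·91)/191⌋ = ⌊1547/191⌋ − ⌊1456/191⌋ = 8 − 7 = 1
n=17: ⌊(18·91)/191⌋ − ⌊(17·91)/191⌋ = ⌊1638/191⌋ − ⌊1547/191⌋ = 8 − 8 = 0
n=18: ⌊(19·91)/191⌋ − ⌊(18·91)/191⌋ = ⌊1729/191⌋ − ⌊1638/191⌋ = 9 − 8 = 1
n=19: ⌊(20·91)/191⌋ − ⌊(19·91)/191⌋ = ⌊1820/191⌋ − ⌊1729/191⌋ = 9 − 9 = 0
n=20: ⌊(21·91)/191⌋ − ⌊(20·91)/191⌋ = ⌊1911/191⌋ − ⌊1820/191⌋ = 10 − 9 = 1
n=21: ⌊(22·91)/191⌋ − ⌊(21·91)/191⌋ = ⌊2002/191⌋ − ⌊1911/191⌋ = 10 − 10 = 0
n=22: ⌊(23·91)/191⌋ − ⌊(22·91)/191⌋ = ⌊2093/191⌋ − ⌊2002/191⌋ = 10 − 10 = 0
n=23: ⌊(24·91)/191⌋ − ⌊(23·91)/191⌋ = ⌊2184/191⌋ − ⌊2093/191⌋ = 11 − 10 = 1
n=24: ⌊(25·91)/191⌋ − ⌊(24·91)/191⌋ = ⌊2275/191⌋ − ⌊2184/191⌋ = 11 − 11 = 0
n=25: ⌊(26·91)/191⌋ − ⌊(25·91)/191⌋ = ⌊2366/191⌋ − ⌊2275/191⌋ = 12 − 11 = 1
n=26: ⌊(27·91)/191⌋ − ⌊(26·91)/191⌋ = ⌊2457/191⌋ − ⌊2366/191⌋ = 12 − 12 = 0
n=27: ⌊(28·91)/191⌋ − ⌊(27·91)/191⌋ = ⌊2548/191⌋ − ⌊2457/191⌋ = 13 − 12 = 1
n=28: ⌊(29·91)/191⌋ − ⌊(28·91)/191⌋ = ⌊2639/191⌋ − ⌊2548/191⌋ = 13 − 13 = 0
n=29: ⌊(30·91)/191⌋ − ⌊(29·91)/191⌋ = ⌊2730/191⌋ − ⌊2639/191⌋ = 14 − 13 = 1
n=30: ⌊(31·91)/191⌋ − ⌊(30·91)/191⌋ = ⌊2821/191⌋ − ⌊2730/191⌋ = 14 − 14 = 0
n=31: ⌊(32·91)/191⌋ − ⌊(31·91)/191⌋ = ⌊2912/191⌋ − ⌊2821/191⌋ = 15 − 14 = 1
n=32: ⌊(33·91)/191⌋ − ⌊(32·91)/191⌋ = ⌊3003/191⌋ − ⌊2912/191⌋ = 15 − 15 = 0
n=33: ⌊(34·91)/191⌋ − ⌊(33·91)/191⌋ = ⌊3094/191⌋ − ⌊3003/191⌋ = 16 − 15 = 1
n=34: ⌊(35·91)/191⌋ − ⌊(34·91)/191⌋ = ⌊3185/191⌋ − ⌊3094/191⌋ = 16 − 16 = 0
n=35: ⌊(36·91)/191⌋ − ⌊(35·91)/191⌋ = ⌊3276/191⌋ − ⌊3185/191⌋ = 17 − 16 = 1
n=36: ⌊(37·91)/191⌋ − ⌊(36·91)/191⌋ = ⌊3367/191⌋ − ⌊3276/191⌋ = 17 − 17 = 0
n=37: ⌊(38·91)/191⌋ − ⌊(37·91)/191⌋ = ⌊3458/191⌋ − ⌊3367/191⌋ = 18 − 17 = 1
n=38: ⌊(39·91)/191⌋ − ⌊(38·91)/191⌋ = ⌊3549/191⌋ − ⌊3458/191⌋ = 18 − 18 = 0
n=39: ⌊(40·91)/191⌋ − ⌊(39·91)/191⌋ = ⌊3640/191⌋ − ⌊3549/191⌋ = 19 − 18 = 1
n=40: ⌊(41·91)/191⌋ − ⌊(40·91)/191⌋ = ⌊3731/191⌋ − ⌊3640/191⌋ = 19 − 19 = 0
n=41: ⌊(42·91)/191⌋ − ⌊(41·91)/191⌋ = ⌊3822/191⌋ − ⌊3731/191⌋ = 20 − 19 = 1
n=42: ⌊(43·91)/191⌋ − ⌊(42·91)/191⌋ = ⌊3913/191⌋ − ⌊3822/191⌋ = 20 − 20 = 0
n=43: ⌊(44·91)/191⌋ − ⌊(43·91)/191⌋ = ⌊4004/191⌋ − ⌊3913/191⌋ = 20 − 20 = 0
n=44: ⌊(45·91)/191⌋ − ⌊(44·91)/191⌋ = ⌊4095/191⌋ − ⌊4004/191⌋ = 21 − 20 = 1
n=45: ⌊(46·91)/191⌋ − ⌊(45·91)/191⌋ = ⌊4186/191⌋ − ⌊4095/191⌋ = 21 − 21 = 0
n=46: ⌊(47·91)/191⌋ − ⌊(46·91)/191⌋ = ⌊4277/191⌋ − ⌊4186/191⌋ = 22 − 21 = 1
n=47: ⌊(48·91)/191⌋ − ⌊(47·91)/191⌋ = ⌊4368/191⌋ − ⌊4277/191⌋ = 22 − 22 = 0
n=48: ⌊(49·91)/191⌋ − ⌊(48·91)/191⌋ = ⌊4459/191⌋ − ⌊4368/191⌋ = 23 − 22 = 1
n=49: ⌊(50·91)/191⌋ − ⌊(49·91)/191⌋ = ⌊4550/191⌋ − ⌊4459/191⌋ = 23 − 23 = 0
n=50: ⌊(51·91)/191⌋ − ⌊(50·91)/191⌋ = ⌊4641/191⌋ − ⌊4550/191⌋ = 24 − 23 = 1
n=51: ⌊(52·91)/191⌋ − ⌊(51·91)/191⌋ = ⌊4732/191⌋ − ⌊4641/191⌋ = 24 − 24 = 0
n=52: ⌊(53·91)/191⌋ − ⌊(52·91)/191⌋ = ⌊4823/191⌋ − ⌊4732/191⌋ = 25 − 24 = 1
n=53: ⌊(54·91)/191⌋ − ⌊(53·91)/191⌋ = ⌊4914/191⌋ − ⌊4823/191⌋ = 25 − 25 = 0
n=54: ⌊(55·91)/191⌋ − ⌊(54·91)/191⌋ = ⌊5005/191⌋ − ⌊4914/191⌋ = 26 − 25 = 1
n=55: ⌊(56·91)/191⌋ − ⌊(55·91)/191⌋ = ⌊5096/191⌋ − ⌊5005/191⌋ = 26 − 26 = 0
n=56: ⌊(57·91)/191⌋ − ⌊(56·91)/191⌋ = ⌊5187/191⌋ − ⌊5096/191⌋ = 27 − 26 = 1
n=57: ⌊(58·91)/191⌋ − ⌊(57·91)/191⌋ = ⌊5278/191⌋ − ⌊5187/191⌋ = 27 − 27 = 0
n=58: ⌊(59·91)/191⌋ − ⌊(58·91)/191⌋ = ⌊5369/191⌋ − ⌊5278/191⌋ = 28 − 27 = 1
n=59: ⌊(60·91)/191⌋ − ⌊(59·91)/191⌋ = ⌊5460/191⌋ − ⌊5369/191⌋ = 28 − 28 = 0
n=60: ⌊(61·91)/191⌋ − ⌊(60·91)/191⌋ = ⌊5551/191⌋ − ⌊5460/191⌋ = 29 − 28 = 1
n=61: ⌊(62·91)/191⌋ − ⌊(61·91)/191⌋ = ⌊5642/191⌋ − ⌊5551/191⌋ = 29 − 29 = 0
n=62: ⌊(63·91)/191⌋ − ⌊(62·91)/191⌋ = ⌊5733/191⌋ − ⌊5642/191⌋ = 30 − 29 = 1
n=63: ⌊(64·91)/191⌋ − ⌊(63·91)/191⌋ = ⌊5824/191⌋ − ⌊5733/191⌋ = 30 − 30 = 0
n=64: ⌊(65·91)/191⌋ − ⌊(64·91)/191⌋ = ⌊5915/191⌋ − ⌊5824/191⌋ = 30 − 30 = 0
n=65: ⌊(66·91)/191⌋ − ⌊(65·91)/191⌋ = ⌊6006/191⌋ − ⌊5915/191⌋ = 31 − 30 = 1
n=66: ⌊(67·91)/191⌋ − ⌊(66·91)/191⌋ = ⌊6097/191⌋ − ⌊6006/191⌋ = 31 − 31 = 0
n=67: ⌊(68·91)/191⌋ − ⌊(67·91)/191⌋ = ⌊6188/191⌋ − ⌊6097/191⌋ = 32 − 31 = 1
n=68: ⌊(69·91)/191⌋ − ⌊(68·91)/191⌋ = ⌊6279/191⌋ − ⌊6188/191⌋ = 32 − 32 = 0
n=69: ⌊(70·91)/191⌋ − ⌊(69·91)/191⌋ = ⌊6370/191⌋ − ⌊6279/191⌋ = 33 − 32 = 1
n=70: ⌊(71·91)/191⌋ − ⌊(70·91)/191⌋ = ⌊6461/191⌋ − ⌊6370/191⌋ = 33 − 33 = 0
n=71: ⌊(72·91)/191⌋ − ⌊(71·91)/191⌋ = ⌊6552/191⌋ − ⌊6461/191⌋ = 34 − 33 = 1
n=72: ⌊(73·91)/191⌋ − ⌊(72·91)/191⌋ = ⌊6643/191⌋ − ⌊6552/191⌋ = 34 − 34 = 0
n=73: ⌊(74·91)/191⌋ − ⌊(73·91)/191⌋ = ⌊6734/191⌋ − ⌊6643/191⌋ = 35 − 34 = 1
n=74: ⌊(75·91)/191⌋ − ⌊(74·91)/191⌋ = ⌊6825/191⌋ − ⌊6734/191⌋ = 35 − 35 = 0
n=75: ⌊(76·91)/191⌋ − ⌊(75·91)/191⌋ = ⌊6916/191⌋ − ⌊6825/191⌋ = 36 − 35 = 1
n=76: ⌊(77·91)/191⌋ − ⌊(76·91)/191⌋ = ⌊7007/191⌋ − ⌊6916/191⌋ = 36 − 36 = 0
n=77: ⌊(78·91)/191⌋ − ⌊(77·91)/191⌋ = ⌊7098/191⌋ − ⌊7007/191⌋ = 37 − 36 = 1
n=78: ⌊(79·91)/191⌋ − ⌊(78·91)/191⌋ = ⌊7189/191⌋ − ⌊7098/191⌋ = 37 − 37 = 0
n=79: ⌊(80·91)/191⌋ − ⌊(79·91)/191⌋ = ⌊7280/191⌋ − ⌊7189/191⌋ = 38 − 37 = 1
n=80: ⌊(81·91)/191⌋ − ⌊(80·91)/191⌋ = ⌊7371/191⌋ − ⌊7280/191⌋ = 38 − 38 = 0
n=81: ⌊(82·91)/191⌋ − ⌊(81·91)/191⌋ = ⌊7462/191⌋ − ⌊7371/191⌋ = 39 − 38 = 1
n=82: ⌊(83·91)/191⌋ − ⌊(82·91)/191⌋ = ⌊7553/191⌋ − ⌊7462/191⌋ = 39 − 39 = 0
n=83: ⌊(84·91)/191⌋ − ⌊(83·91)/191⌋ = ⌊7644/191⌋ − ⌊7553/191⌋ = 40 − 39 = 1
n=84: ⌊(85·91)/191⌋ − ⌊(84·91)/191⌋ = ⌊7735/191⌋ − ⌊7644/191⌋ = 40 − 40 = 0
n=85: ⌊(86·91)/191⌋ − ⌊(85·91)/191⌋ = ⌊7826/191⌋ − ⌊7735/191⌋ = 40 − 40 = 0
n=86: ⌊(87·91)/191⌋ − ⌊(86·91)/191⌋ = ⌊7917/191⌋ − ⌊7826/191⌋ = 41 − 40 = 1
n=87: ⌊(88·91)/191⌋ − ⌊(87·91)/191⌋ = ⌊8008/191⌋ − ⌊7917/191⌋ = 41 − 41 = 0
n=88: ⌊(89·91)/191⌋ − ⌊(88·91)/191⌋ = ⌊8099/191⌋ − ⌊8008/191⌋ = 42 − 41 = 1
n=89: ⌊(90·91)/191⌋ − ⌊(89·91)/191⌋ = ⌊8190/191⌋ − ⌊8099/191⌋ = 42 − 42 = 0
n=90: ⌊(91·91)/191⌋ − ⌊(90·91)/191⌋ = ⌊8281/191⌋ − ⌊8190/191⌋ = 43 − 42 = 1
n=91: ⌊(92·91)/191⌋ − ⌊(91·91)/191⌋ = ⌊8372/191⌋ − ⌊8281/191⌋ = 43 − 43 = 0


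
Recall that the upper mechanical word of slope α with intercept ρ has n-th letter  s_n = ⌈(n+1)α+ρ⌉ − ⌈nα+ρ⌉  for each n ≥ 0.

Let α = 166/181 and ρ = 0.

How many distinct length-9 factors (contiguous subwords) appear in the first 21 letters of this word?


t_n = ⌈(n·166)/181⌉ for n = 0 … 21:
  n=0…9: ⌈0/181⌉=0 ⌈166/181⌉=1 ⌈332/181⌉=2 ⌈498/181⌉=3 ⌈664/181⌉=4 ⌈830/181⌉=5 ⌈996/181⌉=6 ⌈1162/181⌉=7 ⌈1328/181⌉=8 ⌈1494/181⌉=9
  n=10…19: ⌈1660/181⌉=10 ⌈1826/181⌉=11 ⌈1992/181⌉=12 ⌈2158/181⌉=12 ⌈2324/181⌉=13 ⌈2490/181⌉=14 ⌈2656/181⌉=15 ⌈2822/181⌉=16 ⌈2988/181⌉=17 ⌈3154/181⌉=18
  n=20…21: ⌈3320/181⌉=19 ⌈3486/181⌉=20
s_n = t_(n+1) − t_n for n = 0 … 20 gives
prefix = 111111111111011111111
slide a length-9 window over [0..8] … [12..20] (13 windows); first occurrence of each distinct factor:
  [  0..  8] 111111111
  [  4.. 12] 111111110
  [  5.. 13] 111111101
  [  6.. 14] 111111011
  [  7.. 15] 111110111
  [  8.. 16] 111101111
  [  9.. 17] 111011111
  [ 10.. 18] 110111111
  [ 11.. 19] 101111111
  [ 12.. 20] 011111111
  (the other 3 windows repeat one of these)
distinct factors: {011111111, 101111111, 110111111, 111011111, 111101111, 111110111, 111111011, 111111101, 111111110, 111111111}
count = 10  (Sturmian bound for length 9 is 10)

10


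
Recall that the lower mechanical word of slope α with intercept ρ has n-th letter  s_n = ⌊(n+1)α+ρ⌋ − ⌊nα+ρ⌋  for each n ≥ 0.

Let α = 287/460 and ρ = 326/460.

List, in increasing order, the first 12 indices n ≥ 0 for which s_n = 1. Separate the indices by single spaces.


0 2 3 5 6 8 10 11 13 14 16 18

n=0: ⌊613/460⌋−⌊326/460⌋ = 1−0 = 1  ← one
n=1: ⌊900/460⌋−⌊613/460⌋ = 1−1 = 0
n=2: ⌊1187/460⌋−⌊900/460⌋ = 2−1 = 1  ← one
n=3: ⌊1474/460⌋−⌊1187/460⌋ = 3−2 = 1  ← one
n=4: ⌊1761/460⌋−⌊1474/460⌋ = 3−3 = 0
n=5: ⌊2048/460⌋−⌊1761/460⌋ = 4−3 = 1  ← one
n=6: ⌊2335/460⌋−⌊2048/460⌋ = 5−4 = 1  ← one
n=7: ⌊2622/460⌋−⌊2335/460⌋ = 5−5 = 0
n=8: ⌊2909/460⌋−⌊2622/460⌋ = 6−5 = 1  ← one
n=9: ⌊3196/460⌋−⌊2909/460⌋ = 6−6 = 0
n=10: ⌊3483/460⌋−⌊3196/460⌋ = 7−6 = 1  ← one
n=11: ⌊3770/460⌋−⌊3483/460⌋ = 8−7 = 1  ← one
n=12: ⌊4057/460⌋−⌊3770/460⌋ = 8−8 = 0
n=13: ⌊4344/460⌋−⌊4057/460⌋ = 9−8 = 1  ← one
n=14: ⌊4631/460⌋−⌊4344/460⌋ = 10−9 = 1  ← one
n=15: ⌊4918/460⌋−⌊4631/460⌋ = 10−10 = 0
n=16: ⌊5205/460⌋−⌊4918/460⌋ = 11−10 = 1  ← one
n=17: ⌊5492/460⌋−⌊5205/460⌋ = 11−11 = 0
n=18: ⌊5779/460⌋−⌊5492/460⌋ = 12−11 = 1  ← one
positions of the first 12 ones: 0 2 3 5 6 8 10 11 13 14 16 18


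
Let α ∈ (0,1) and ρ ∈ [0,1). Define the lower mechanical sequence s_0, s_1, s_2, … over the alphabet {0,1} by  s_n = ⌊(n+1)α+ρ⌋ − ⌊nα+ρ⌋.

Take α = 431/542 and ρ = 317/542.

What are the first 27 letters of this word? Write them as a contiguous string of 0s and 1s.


110111101111011110111101111

n=0: ⌊(1·431+317)/542⌋ − ⌊(0·431+317)/542⌋ = ⌊748/542⌋ − ⌊317/542⌋ = 1 − 0 = 1
n=1: ⌊(2·431+317)/542⌋ − ⌊(1·431+317)/542⌋ = ⌊1179/542⌋ − ⌊748/542⌋ = 2 − 1 = 1
n=2: ⌊(3·431+317)/542⌋ − ⌊(2·431+317)/542⌋ = ⌊1610/542⌋ − ⌊1179/542⌋ = 2 − 2 = 0
n=3: ⌊(4·431+317)/542⌋ − ⌊(3·431+317)/542⌋ = ⌊2041/542⌋ − ⌊1610/542⌋ = 3 − 2 = 1
n=4: ⌊(5·431+317)/542⌋ − ⌊(4·431+317)/542⌋ = ⌊2472/542⌋ − ⌊2041/542⌋ = 4 − 3 = 1
n=5: ⌊(6·431+317)/542⌋ − ⌊(5·431+317)/542⌋ = ⌊2903/542⌋ − ⌊2472/542⌋ = 5 − 4 = 1
n=6: ⌊(7·431+317)/542⌋ − ⌊(6·431+317)/542⌋ = ⌊3334/542⌋ − ⌊2903/542⌋ = 6 − 5 = 1
n=7: ⌊(8·431+317)/542⌋ − ⌊(7·431+317)/542⌋ = ⌊3765/542⌋ − ⌊3334/542⌋ = 6 − 6 = 0
n=8: ⌊(9·431+317)/542⌋ − ⌊(8·431+317)/542⌋ = ⌊4196/542⌋ − ⌊3765/542⌋ = 7 − 6 = 1
n=9: ⌊(10·431+317)/542⌋ − ⌊(9·431+317)/542⌋ = ⌊4627/542⌋ − ⌊4196/542⌋ = 8 − 7 = 1
n=10: ⌊(11·431+317)/542⌋ − ⌊(10·431+317)/542⌋ = ⌊5058/542⌋ − ⌊4627/542⌋ = 9 − 8 = 1
n=11: ⌊(12·431+317)/542⌋ − ⌊(11·431+317)/542⌋ = ⌊5489/542⌋ − ⌊5058/542⌋ = 10 − 9 = 1
n=12: ⌊(13·431+317)/542⌋ − ⌊(12·431+317)/542⌋ = ⌊5920/542⌋ − ⌊5489/542⌋ = 10 − 10 = 0
n=13: ⌊(14·431+317)/542⌋ − ⌊(13·431+317)/542⌋ = ⌊6351/542⌋ − ⌊5920/542⌋ = 11 − 10 = 1
n=14: ⌊(15·431+317)/542⌋ − ⌊(14·431+317)/542⌋ = ⌊6782/542⌋ − ⌊6351/542⌋ = 12 − 11 = 1
n=15: ⌊(16·431+317)/542⌋ − ⌊(15·431+317)/542⌋ = ⌊7213/542⌋ − ⌊6782/542⌋ = 13 − 12 = 1
n=16: ⌊(17·431+317)/542⌋ − ⌊(16·431+317)/542⌋ = ⌊7644/542⌋ − ⌊7213/542⌋ = 14 − 13 = 1
n=17: ⌊(18·431+317)/542⌋ − ⌊(17·431+317)/542⌋ = ⌊8075/542⌋ − ⌊7644/542⌋ = 14 − 14 = 0
n=18: ⌊(19·431+317)/542⌋ − ⌊(18·431+317)/542⌋ = ⌊8506/542⌋ − ⌊8075/542⌋ = 15 − 14 = 1
n=19: ⌊(20·431+317)/542⌋ − ⌊(19·431+317)/542⌋ = ⌊8937/542⌋ − ⌊8506/542⌋ = 16 − 15 = 1
n=20: ⌊(21·431+317)/542⌋ − ⌊(20·431+317)/542⌋ = ⌊9368/542⌋ − ⌊8937/542⌋ = 17 − 16 = 1
n=21: ⌊(22·431+317)/542⌋ − ⌊(21·431+317)/542⌋ = ⌊9799/542⌋ − ⌊9368/542⌋ = 18 − 17 = 1
n=22: ⌊(23·431+317)/542⌋ − ⌊(22·431+317)/542⌋ = ⌊10230/542⌋ − ⌊9799/542⌋ = 18 − 18 = 0
n=23: ⌊(24·431+317)/542⌋ − ⌊(23·431+317)/542⌋ = ⌊10661/542⌋ − ⌊10230/542⌋ = 19 − 18 = 1
n=24: ⌊(25·431+317)/542⌋ − ⌊(24·431+317)/542⌋ = ⌊11092/542⌋ − ⌊10661/542⌋ = 20 − 19 = 1
n=25: ⌊(26·431+317)/542⌋ − ⌊(25·431+317)/542⌋ = ⌊11523/542⌋ − ⌊11092/542⌋ = 21 − 20 = 1
n=26: ⌊(27·431+317)/542⌋ − ⌊(26·431+317)/542⌋ = ⌊11954/542⌋ − ⌊11523/542⌋ = 22 − 21 = 1


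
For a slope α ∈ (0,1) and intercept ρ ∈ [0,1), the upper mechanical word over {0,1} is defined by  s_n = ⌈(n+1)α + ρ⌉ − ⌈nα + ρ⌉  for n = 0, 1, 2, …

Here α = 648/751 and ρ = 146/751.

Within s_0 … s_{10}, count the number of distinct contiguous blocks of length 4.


5

t_n = ⌈(n·648+146)/751⌉ for n = 0 … 11:
  n=0…9: ⌈146/751⌉=1 ⌈794/751⌉=2 ⌈1442/751⌉=2 ⌈2090/751⌉=3 ⌈2738/751⌉=4 ⌈3386/751⌉=5 ⌈4034/751⌉=6 ⌈4682/751⌉=7 ⌈5330/751⌉=8 ⌈5978/751⌉=8
  n=10…11: ⌈6626/751⌉=9 ⌈7274/751⌉=10
s_n = t_(n+1) − t_n for n = 0 … 10 gives
prefix = 10111111011
slide a length-4 window over [0..3] … [7..10] (8 windows); first occurrence of each distinct factor:
  [  0..  3] 1011
  [  1..  4] 0111
  [  2..  5] 1111
  [  5..  8] 1110
  [  6..  9] 1101
  (the other 3 windows repeat one of these)
distinct factors: {0111, 1011, 1101, 1110, 1111}
count = 5  (Sturmian bound for length 4 is 5)


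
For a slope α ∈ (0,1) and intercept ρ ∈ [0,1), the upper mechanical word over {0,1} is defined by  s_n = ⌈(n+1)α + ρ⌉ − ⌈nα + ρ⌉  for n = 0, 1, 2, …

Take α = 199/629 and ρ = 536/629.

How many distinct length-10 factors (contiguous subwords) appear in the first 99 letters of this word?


11

t_n = ⌈(n·199+536)/629⌉ for n = 0 … 99:
  n=0…9: ⌈536/629⌉=1 ⌈735/629⌉=2 ⌈934/629⌉=2 ⌈1133/629⌉=2 ⌈1332/629⌉=3 ⌈1531/629⌉=3 ⌈1730/629⌉=3 ⌈1929/629⌉=4 ⌈2128/629⌉=4 ⌈2327/629⌉=4
  n=10…19: ⌈2526/629⌉=5 ⌈2725/629⌉=5 ⌈2924/629⌉=5 ⌈3123/629⌉=5 ⌈3322/629⌉=6 ⌈3521/629⌉=6 ⌈3720/629⌉=6 ⌈3919/629⌉=7 ⌈4118/629⌉=7 ⌈4317/629⌉=7
  n=20…29: ⌈4516/629⌉=8 ⌈4715/629⌉=8 ⌈4914/629⌉=8 ⌈5113/629⌉=9 ⌈5312/629⌉=9 ⌈5511/629⌉=9 ⌈5710/629⌉=10 ⌈5909/629⌉=10 ⌈6108/629⌉=10 ⌈6307/629⌉=11
  n=30…39: ⌈6506/629⌉=11 ⌈6705/629⌉=11 ⌈6904/629⌉=11 ⌈7103/629⌉=12 ⌈7302/629⌉=12 ⌈7501/629⌉=12 ⌈7700/629⌉=13 ⌈7899/629⌉=13 ⌈8098/629⌉=13 ⌈8297/629⌉=14
  n=40…49: ⌈8496/629⌉=14 ⌈8695/629⌉=14 ⌈8894/629⌉=15 ⌈9093/629⌉=15 ⌈9292/629⌉=15 ⌈9491/629⌉=16 ⌈9690/629⌉=16 ⌈9889/629⌉=16 ⌈10088/629⌉=17 ⌈10287/629⌉=17
  n=50…59: ⌈10486/629⌉=17 ⌈10685/629⌉=17 ⌈10884/629⌉=18 ⌈11083/629⌉=18 ⌈11282/629⌉=18 ⌈11481/629⌉=19 ⌈11680/629⌉=19 ⌈11879/629⌉=19 ⌈12078/629⌉=20 ⌈12277/629⌉=20
  n=60…69: ⌈12476/629⌉=20 ⌈12675/629⌉=21 ⌈12874/629⌉=21 ⌈13073/629⌉=21 ⌈13272/629⌉=22 ⌈13471/629⌉=22 ⌈13670/629⌉=22 ⌈13869/629⌉=23 ⌈14068/629⌉=23 ⌈14267/629⌉=23
  n=70…79: ⌈14466/629⌉=23 ⌈14665/629⌉=24 ⌈14864/629⌉=24 ⌈15063/629⌉=24 ⌈15262/629⌉=25 ⌈15461/629⌉=25 ⌈15660/629⌉=25 ⌈15859/629⌉=26 ⌈16058/629⌉=26 ⌈16257/629⌉=26
  n=80…89: ⌈16456/629⌉=27 ⌈16655/629⌉=27 ⌈16854/629⌉=27 ⌈17053/629⌉=28 ⌈17252/629⌉=28 ⌈17451/629⌉=28 ⌈17650/629⌉=29 ⌈17849/629⌉=29 ⌈18048/629⌉=29 ⌈18247/629⌉=30
  n=90…99: ⌈18446/629⌉=30 ⌈18645/629⌉=30 ⌈18844/629⌉=30 ⌈19043/629⌉=31 ⌈19242/629⌉=31 ⌈19441/629⌉=31 ⌈19640/629⌉=32 ⌈19839/629⌉=32 ⌈20038/629⌉=32 ⌈20237/629⌉=33
s_n = t_(n+1) − t_n for n = 0 … 98 gives
prefix = 100100100100010010010010010010001001001001001001000100100100100100100010010010010010010010001001001
slide a length-10 window over [0..9] … [89..98] (90 windows); first occurrence of each distinct factor:
  [  0..  9] 1001001001
  [  1.. 10] 0010010010
  [  2.. 11] 0100100100
  [  3.. 12] 1001001000
  [  4.. 13] 0010010001
  [  5.. 14] 0100100010
  [  6.. 15] 1001000100
  [  7.. 16] 0010001001
  [  8.. 17] 0100010010
  [  9.. 18] 1000100100
  [ 10.. 19] 0001001001
  (the other 79 windows repeat one of these)
distinct factors: {0001001001, 0010001001, 0010010001, 0010010010, 0100010010, 0100100010, 0100100100, 1000100100, 1001000100, 1001001000, 1001001001}
count = 11  (Sturmian bound for length 10 is 11)


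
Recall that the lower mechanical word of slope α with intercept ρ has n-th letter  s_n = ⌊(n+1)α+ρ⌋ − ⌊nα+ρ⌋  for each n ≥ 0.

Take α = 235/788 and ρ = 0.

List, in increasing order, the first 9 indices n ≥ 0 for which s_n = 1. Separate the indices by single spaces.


3 6 10 13 16 20 23 26 30

n=0: ⌊235/788⌋−⌊0/788⌋ = 0−0 = 0
n=1: ⌊470/788⌋−⌊235/788⌋ = 0−0 = 0
n=2: ⌊705/788⌋−⌊470/788⌋ = 0−0 = 0
n=3: ⌊940/788⌋−⌊705/788⌋ = 1−0 = 1  ← one
n=4: ⌊1175/788⌋−⌊940/788⌋ = 1−1 = 0
n=5: ⌊1410/788⌋−⌊1175/788⌋ = 1−1 = 0
n=6: ⌊1645/788⌋−⌊1410/788⌋ = 2−1 = 1  ← one
n=7: ⌊1880/788⌋−⌊1645/788⌋ = 2−2 = 0
n=8: ⌊2115/788⌋−⌊1880/788⌋ = 2−2 = 0
n=9: ⌊2350/788⌋−⌊2115/788⌋ = 2−2 = 0
n=10: ⌊2585/788⌋−⌊2350/788⌋ = 3−2 = 1  ← one
n=11: ⌊2820/788⌋−⌊2585/788⌋ = 3−3 = 0
n=12: ⌊3055/788⌋−⌊2820/788⌋ = 3−3 = 0
n=13: ⌊3290/788⌋−⌊3055/788⌋ = 4−3 = 1  ← one
n=14: ⌊3525/788⌋−⌊3290/788⌋ = 4−4 = 0
n=15: ⌊3760/788⌋−⌊3525/788⌋ = 4−4 = 0
n=16: ⌊3995/788⌋−⌊3760/788⌋ = 5−4 = 1  ← one
n=17: ⌊4230/788⌋−⌊3995/788⌋ = 5−5 = 0
n=18: ⌊4465/788⌋−⌊4230/788⌋ = 5−5 = 0
n=19: ⌊4700/788⌋−⌊4465/788⌋ = 5−5 = 0
n=20: ⌊4935/788⌋−⌊4700/788⌋ = 6−5 = 1  ← one
n=21: ⌊5170/788⌋−⌊4935/788⌋ = 6−6 = 0
n=22: ⌊5405/788⌋−⌊5170/788⌋ = 6−6 = 0
n=23: ⌊5640/788⌋−⌊5405/788⌋ = 7−6 = 1  ← one
n=24: ⌊5875/788⌋−⌊5640/788⌋ = 7−7 = 0
n=25: ⌊6110/788⌋−⌊5875/788⌋ = 7−7 = 0
n=26: ⌊6345/788⌋−⌊6110/788⌋ = 8−7 = 1  ← one
n=27: ⌊6580/788⌋−⌊6345/788⌋ = 8−8 = 0
n=28: ⌊6815/788⌋−⌊6580/788⌋ = 8−8 = 0
n=29: ⌊7050/788⌋−⌊6815/788⌋ = 8−8 = 0
n=30: ⌊7285/788⌋−⌊7050/788⌋ = 9−8 = 1  ← one
positions of the first 9 ones: 3 6 10 13 16 20 23 26 30
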